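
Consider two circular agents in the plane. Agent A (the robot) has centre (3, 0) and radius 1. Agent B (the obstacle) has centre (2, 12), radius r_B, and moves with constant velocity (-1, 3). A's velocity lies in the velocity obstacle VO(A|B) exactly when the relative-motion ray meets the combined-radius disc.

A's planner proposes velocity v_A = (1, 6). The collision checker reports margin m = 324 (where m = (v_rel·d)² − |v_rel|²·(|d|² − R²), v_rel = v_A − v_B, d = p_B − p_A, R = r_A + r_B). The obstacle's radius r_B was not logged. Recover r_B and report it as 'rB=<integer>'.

m = 324
d = (-1, 12);  v_rel = (2, 3),  |v_rel|² = 13
v_rel×d = (2)·(12) − (3)·(-1) = 27
since m = R²·13 − 27²:  R² = (729 + 324) / 13 = 81
R = √81 = 9  ⇒  r_B = 9 − 1 = 8

rB=8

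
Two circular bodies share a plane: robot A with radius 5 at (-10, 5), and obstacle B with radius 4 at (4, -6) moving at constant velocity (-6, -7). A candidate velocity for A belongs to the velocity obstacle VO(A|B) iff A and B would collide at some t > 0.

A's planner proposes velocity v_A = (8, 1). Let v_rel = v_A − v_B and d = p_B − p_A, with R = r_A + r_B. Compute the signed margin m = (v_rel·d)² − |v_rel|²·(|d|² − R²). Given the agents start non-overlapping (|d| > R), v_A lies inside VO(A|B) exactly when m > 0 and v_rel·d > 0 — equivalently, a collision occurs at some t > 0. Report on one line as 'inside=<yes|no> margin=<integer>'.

d = (14, -11),  |d|² = 317;  R = 5+4 = 9,  c = 317−9² = 236
v_rel = (14, 8),  |v_rel|² = 260;  v_rel·d = (14)·(14) + (8)·(-11) = 108
260·t² − 216·t + 236 = 0  ⇒  m = 108² − 260·236 = -49696
m = -49696 < 0,  v_rel·d = 108 > 0  ⇒  outside

inside=no margin=-49696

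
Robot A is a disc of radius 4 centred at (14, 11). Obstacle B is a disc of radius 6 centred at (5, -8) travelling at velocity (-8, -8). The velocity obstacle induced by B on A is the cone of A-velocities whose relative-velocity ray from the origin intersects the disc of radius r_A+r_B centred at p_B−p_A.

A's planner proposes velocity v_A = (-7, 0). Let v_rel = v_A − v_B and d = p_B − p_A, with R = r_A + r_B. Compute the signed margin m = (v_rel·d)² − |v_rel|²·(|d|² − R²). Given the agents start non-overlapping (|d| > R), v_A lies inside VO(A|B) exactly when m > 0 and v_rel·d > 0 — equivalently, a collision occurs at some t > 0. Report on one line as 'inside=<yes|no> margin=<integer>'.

d = (-9, -19),  |d|² = 442;  R = 4+6 = 10,  c = 442−10² = 342
v_rel = (1, 8),  |v_rel|² = 65;  v_rel·d = (1)·(-9) + (8)·(-19) = -161
65·t² + 322·t + 342 = 0  ⇒  m = (-161)² − 65·342 = 3691
m = 3691 > 0,  v_rel·d = -161 < 0  ⇒  outside

inside=no margin=3691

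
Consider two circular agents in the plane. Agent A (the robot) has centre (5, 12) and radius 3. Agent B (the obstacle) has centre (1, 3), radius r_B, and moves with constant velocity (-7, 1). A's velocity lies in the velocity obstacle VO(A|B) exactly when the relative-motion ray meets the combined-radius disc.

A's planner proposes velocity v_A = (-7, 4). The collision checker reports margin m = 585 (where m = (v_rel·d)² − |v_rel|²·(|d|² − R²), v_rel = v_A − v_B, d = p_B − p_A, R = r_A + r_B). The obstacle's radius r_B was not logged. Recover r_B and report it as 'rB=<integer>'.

m = 585
d = (-4, -9);  v_rel = (0, 3),  |v_rel|² = 9
v_rel×d = (0)·(-9) − (3)·(-4) = 12
since m = R²·9 − 12²:  R² = (144 + 585) / 9 = 81
R = √81 = 9  ⇒  r_B = 9 − 3 = 6

rB=6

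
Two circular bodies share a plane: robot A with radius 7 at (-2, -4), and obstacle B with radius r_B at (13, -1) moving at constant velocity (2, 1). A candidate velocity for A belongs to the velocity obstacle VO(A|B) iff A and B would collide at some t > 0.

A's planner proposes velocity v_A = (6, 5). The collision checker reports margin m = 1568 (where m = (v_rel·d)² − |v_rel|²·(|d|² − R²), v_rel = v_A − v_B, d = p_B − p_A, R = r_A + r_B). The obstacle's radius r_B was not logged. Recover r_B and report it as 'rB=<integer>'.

m = 1568
d = (15, 3);  v_rel = (4, 4),  |v_rel|² = 32
v_rel×d = (4)·(3) − (4)·(15) = -48
since m = R²·32 − (-48)²:  R² = (2304 + 1568) / 32 = 121
R = √121 = 11  ⇒  r_B = 11 − 7 = 4

rB=4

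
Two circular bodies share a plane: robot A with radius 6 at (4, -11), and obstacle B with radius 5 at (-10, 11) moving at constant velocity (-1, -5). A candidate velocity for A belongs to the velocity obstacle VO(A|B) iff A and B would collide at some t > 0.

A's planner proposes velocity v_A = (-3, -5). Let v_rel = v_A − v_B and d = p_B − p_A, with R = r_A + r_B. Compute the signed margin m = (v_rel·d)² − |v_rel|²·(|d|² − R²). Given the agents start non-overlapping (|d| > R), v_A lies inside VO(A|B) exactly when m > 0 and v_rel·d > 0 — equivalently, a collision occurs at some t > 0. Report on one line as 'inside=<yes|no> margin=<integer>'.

d = (-14, 22),  |d|² = 680;  R = 6+5 = 11,  c = 680−11² = 559
v_rel = (-2, 0),  |v_rel|² = 4;  v_rel·d = (-2)·(-14) + (0)·(22) = 28
4·t² − 56·t + 559 = 0  ⇒  m = 28² − 4·559 = -1452
m = -1452 < 0,  v_rel·d = 28 > 0  ⇒  outside

inside=no margin=-1452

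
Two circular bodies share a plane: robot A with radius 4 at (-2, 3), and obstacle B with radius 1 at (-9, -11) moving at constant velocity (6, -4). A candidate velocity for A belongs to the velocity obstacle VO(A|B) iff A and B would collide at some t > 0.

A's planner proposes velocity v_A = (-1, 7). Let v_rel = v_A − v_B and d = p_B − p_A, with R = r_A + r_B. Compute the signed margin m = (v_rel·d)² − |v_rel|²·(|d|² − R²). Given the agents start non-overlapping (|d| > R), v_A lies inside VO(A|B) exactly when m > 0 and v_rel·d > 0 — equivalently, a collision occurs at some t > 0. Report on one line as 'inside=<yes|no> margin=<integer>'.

d = (-7, -14),  |d|² = 245;  R = 4+1 = 5,  c = 245−5² = 220
v_rel = (-7, 11),  |v_rel|² = 170;  v_rel·d = (-7)·(-7) + (11)·(-14) = -105
170·t² + 210·t + 220 = 0  ⇒  m = (-105)² − 170·220 = -26375
m = -26375 < 0,  v_rel·d = -105 < 0  ⇒  outside

inside=no margin=-26375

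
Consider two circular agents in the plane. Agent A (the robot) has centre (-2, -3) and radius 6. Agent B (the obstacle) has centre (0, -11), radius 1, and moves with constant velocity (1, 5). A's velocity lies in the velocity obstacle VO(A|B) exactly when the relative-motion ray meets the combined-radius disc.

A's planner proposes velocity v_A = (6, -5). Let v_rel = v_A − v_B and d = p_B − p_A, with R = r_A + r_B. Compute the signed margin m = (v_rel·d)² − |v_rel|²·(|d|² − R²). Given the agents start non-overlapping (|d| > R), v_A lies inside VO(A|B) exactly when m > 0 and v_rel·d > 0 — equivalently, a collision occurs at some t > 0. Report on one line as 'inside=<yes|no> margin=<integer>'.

d = (2, -8),  |d|² = 68;  R = 6+1 = 7,  c = 68−7² = 19
v_rel = (5, -10),  |v_rel|² = 125;  v_rel·d = (5)·(2) + (-10)·(-8) = 90
125·t² − 180·t + 19 = 0  ⇒  m = 90² − 125·19 = 5725
m = 5725 > 0,  v_rel·d = 90 > 0  ⇒  inside

inside=yes margin=5725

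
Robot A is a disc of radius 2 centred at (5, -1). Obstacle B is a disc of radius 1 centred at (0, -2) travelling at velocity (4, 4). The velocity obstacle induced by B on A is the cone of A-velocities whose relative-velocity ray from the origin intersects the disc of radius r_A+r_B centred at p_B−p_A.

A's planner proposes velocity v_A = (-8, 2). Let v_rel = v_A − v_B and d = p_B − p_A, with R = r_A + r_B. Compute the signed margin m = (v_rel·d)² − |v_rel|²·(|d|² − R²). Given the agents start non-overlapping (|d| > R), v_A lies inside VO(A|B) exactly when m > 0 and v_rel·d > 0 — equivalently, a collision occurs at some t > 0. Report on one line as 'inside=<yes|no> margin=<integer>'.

d = (-5, -1),  |d|² = 26;  R = 2+1 = 3,  c = 26−3² = 17
v_rel = (-12, -2),  |v_rel|² = 148;  v_rel·d = (-12)·(-5) + (-2)·(-1) = 62
148·t² − 124·t + 17 = 0  ⇒  m = 62² − 148·17 = 1328
m = 1328 > 0,  v_rel·d = 62 > 0  ⇒  inside

inside=yes margin=1328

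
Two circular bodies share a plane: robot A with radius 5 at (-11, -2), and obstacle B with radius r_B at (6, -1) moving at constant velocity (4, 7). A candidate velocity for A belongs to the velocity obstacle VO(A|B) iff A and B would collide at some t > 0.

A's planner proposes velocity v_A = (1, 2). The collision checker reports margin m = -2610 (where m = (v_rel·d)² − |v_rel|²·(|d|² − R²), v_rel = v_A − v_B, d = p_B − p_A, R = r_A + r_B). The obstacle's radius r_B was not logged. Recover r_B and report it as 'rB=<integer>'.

m = -2610
d = (17, 1);  v_rel = (-3, -5),  |v_rel|² = 34
v_rel×d = (-3)·(1) − (-5)·(17) = 82
since m = R²·34 − 82²:  R² = (6724 + -2610) / 34 = 121
R = √121 = 11  ⇒  r_B = 11 − 5 = 6

rB=6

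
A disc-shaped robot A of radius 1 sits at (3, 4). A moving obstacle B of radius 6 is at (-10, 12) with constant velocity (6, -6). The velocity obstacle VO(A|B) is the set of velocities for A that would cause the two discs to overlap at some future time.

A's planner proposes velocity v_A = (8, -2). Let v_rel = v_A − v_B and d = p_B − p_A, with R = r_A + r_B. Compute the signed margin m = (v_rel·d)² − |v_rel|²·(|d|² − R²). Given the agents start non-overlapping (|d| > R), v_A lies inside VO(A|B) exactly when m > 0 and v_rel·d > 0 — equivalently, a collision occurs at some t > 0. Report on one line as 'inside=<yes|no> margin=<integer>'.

d = (-13, 8),  |d|² = 233;  R = 1+6 = 7,  c = 233−7² = 184
v_rel = (2, 4),  |v_rel|² = 20;  v_rel·d = (2)·(-13) + (4)·(8) = 6
20·t² − 12·t + 184 = 0  ⇒  m = 6² − 20·184 = -3644
m = -3644 < 0,  v_rel·d = 6 > 0  ⇒  outside

inside=no margin=-3644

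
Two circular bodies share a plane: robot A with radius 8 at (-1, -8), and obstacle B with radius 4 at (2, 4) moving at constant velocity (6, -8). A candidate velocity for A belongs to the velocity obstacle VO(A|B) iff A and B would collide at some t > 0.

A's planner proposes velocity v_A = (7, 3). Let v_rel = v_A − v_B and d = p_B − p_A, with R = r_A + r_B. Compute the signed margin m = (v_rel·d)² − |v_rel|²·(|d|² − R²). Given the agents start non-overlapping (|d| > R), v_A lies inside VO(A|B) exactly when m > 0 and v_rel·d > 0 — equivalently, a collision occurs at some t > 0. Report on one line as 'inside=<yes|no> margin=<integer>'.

d = (3, 12),  |d|² = 153;  R = 8+4 = 12,  c = 153−12² = 9
v_rel = (1, 11),  |v_rel|² = 122;  v_rel·d = (1)·(3) + (11)·(12) = 135
122·t² − 270·t + 9 = 0  ⇒  m = 135² − 122·9 = 17127
m = 17127 > 0,  v_rel·d = 135 > 0  ⇒  inside

inside=yes margin=17127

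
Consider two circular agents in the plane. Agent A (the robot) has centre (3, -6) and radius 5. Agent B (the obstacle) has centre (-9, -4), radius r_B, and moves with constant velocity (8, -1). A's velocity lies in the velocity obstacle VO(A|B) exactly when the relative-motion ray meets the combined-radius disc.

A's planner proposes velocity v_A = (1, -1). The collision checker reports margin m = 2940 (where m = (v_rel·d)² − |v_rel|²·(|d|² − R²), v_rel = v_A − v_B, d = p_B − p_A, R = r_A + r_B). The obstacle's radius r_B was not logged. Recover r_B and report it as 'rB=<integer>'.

m = 2940
d = (-12, 2);  v_rel = (-7, 0),  |v_rel|² = 49
v_rel×d = (-7)·(2) − (0)·(-12) = -14
since m = R²·49 − (-14)²:  R² = (196 + 2940) / 49 = 64
R = √64 = 8  ⇒  r_B = 8 − 5 = 3

rB=3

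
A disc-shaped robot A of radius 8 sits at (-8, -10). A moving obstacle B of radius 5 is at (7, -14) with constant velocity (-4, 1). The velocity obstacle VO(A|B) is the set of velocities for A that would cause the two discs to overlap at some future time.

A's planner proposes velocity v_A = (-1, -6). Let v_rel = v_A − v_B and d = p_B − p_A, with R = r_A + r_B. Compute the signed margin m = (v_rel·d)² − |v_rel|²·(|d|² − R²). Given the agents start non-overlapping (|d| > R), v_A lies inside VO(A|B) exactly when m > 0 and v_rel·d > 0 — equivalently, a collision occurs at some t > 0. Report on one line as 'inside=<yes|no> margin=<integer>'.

d = (15, -4),  |d|² = 241;  R = 8+5 = 13,  c = 241−13² = 72
v_rel = (3, -7),  |v_rel|² = 58;  v_rel·d = (3)·(15) + (-7)·(-4) = 73
58·t² − 146·t + 72 = 0  ⇒  m = 73² − 58·72 = 1153
m = 1153 > 0,  v_rel·d = 73 > 0  ⇒  inside

inside=yes margin=1153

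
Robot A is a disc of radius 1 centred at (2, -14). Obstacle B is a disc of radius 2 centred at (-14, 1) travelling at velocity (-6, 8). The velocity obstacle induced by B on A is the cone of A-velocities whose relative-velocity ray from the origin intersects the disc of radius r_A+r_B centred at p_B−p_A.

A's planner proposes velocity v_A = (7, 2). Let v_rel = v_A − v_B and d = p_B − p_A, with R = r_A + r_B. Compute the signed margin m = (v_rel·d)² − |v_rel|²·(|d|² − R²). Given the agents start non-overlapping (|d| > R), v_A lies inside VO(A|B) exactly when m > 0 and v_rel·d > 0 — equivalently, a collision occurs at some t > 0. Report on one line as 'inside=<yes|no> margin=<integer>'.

d = (-16, 15),  |d|² = 481;  R = 1+2 = 3,  c = 481−3² = 472
v_rel = (13, -6),  |v_rel|² = 205;  v_rel·d = (13)·(-16) + (-6)·(15) = -298
205·t² + 596·t + 472 = 0  ⇒  m = (-298)² − 205·472 = -7956
m = -7956 < 0,  v_rel·d = -298 < 0  ⇒  outside

inside=no margin=-7956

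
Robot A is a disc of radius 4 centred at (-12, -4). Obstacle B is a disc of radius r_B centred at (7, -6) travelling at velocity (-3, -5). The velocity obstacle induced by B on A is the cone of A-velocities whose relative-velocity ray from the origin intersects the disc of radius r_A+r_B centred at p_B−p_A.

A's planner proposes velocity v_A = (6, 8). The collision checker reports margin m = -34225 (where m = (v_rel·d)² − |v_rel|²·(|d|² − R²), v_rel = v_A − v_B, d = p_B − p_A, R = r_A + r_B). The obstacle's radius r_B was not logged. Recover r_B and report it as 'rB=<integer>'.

m = -34225
d = (19, -2);  v_rel = (9, 13),  |v_rel|² = 250
v_rel×d = (9)·(-2) − (13)·(19) = -265
since m = R²·250 − (-265)²:  R² = (70225 + -34225) / 250 = 144
R = √144 = 12  ⇒  r_B = 12 − 4 = 8

rB=8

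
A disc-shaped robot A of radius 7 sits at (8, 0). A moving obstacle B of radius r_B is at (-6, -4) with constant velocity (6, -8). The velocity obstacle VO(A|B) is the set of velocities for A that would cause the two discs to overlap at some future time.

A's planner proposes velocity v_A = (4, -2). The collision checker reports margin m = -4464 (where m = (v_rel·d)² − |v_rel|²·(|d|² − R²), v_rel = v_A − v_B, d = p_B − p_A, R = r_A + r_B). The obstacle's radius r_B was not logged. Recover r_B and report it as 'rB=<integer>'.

m = -4464
d = (-14, -4);  v_rel = (-2, 6),  |v_rel|² = 40
v_rel×d = (-2)·(-4) − (6)·(-14) = 92
since m = R²·40 − 92²:  R² = (8464 + -4464) / 40 = 100
R = √100 = 10  ⇒  r_B = 10 − 7 = 3

rB=3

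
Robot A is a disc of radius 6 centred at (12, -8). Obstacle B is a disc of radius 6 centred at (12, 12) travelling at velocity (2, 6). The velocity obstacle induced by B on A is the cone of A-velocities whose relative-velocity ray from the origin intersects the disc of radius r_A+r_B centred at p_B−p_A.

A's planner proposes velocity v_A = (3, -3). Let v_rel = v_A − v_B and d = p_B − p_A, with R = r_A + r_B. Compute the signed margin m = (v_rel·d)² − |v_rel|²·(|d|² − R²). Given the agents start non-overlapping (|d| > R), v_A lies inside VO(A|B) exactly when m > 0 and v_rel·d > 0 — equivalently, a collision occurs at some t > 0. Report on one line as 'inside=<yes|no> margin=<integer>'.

d = (0, 20),  |d|² = 400;  R = 6+6 = 12,  c = 400−12² = 256
v_rel = (1, -9),  |v_rel|² = 82;  v_rel·d = (1)·(0) + (-9)·(20) = -180
82·t² + 360·t + 256 = 0  ⇒  m = (-180)² − 82·256 = 11408
m = 11408 > 0,  v_rel·d = -180 < 0  ⇒  outside

inside=no margin=11408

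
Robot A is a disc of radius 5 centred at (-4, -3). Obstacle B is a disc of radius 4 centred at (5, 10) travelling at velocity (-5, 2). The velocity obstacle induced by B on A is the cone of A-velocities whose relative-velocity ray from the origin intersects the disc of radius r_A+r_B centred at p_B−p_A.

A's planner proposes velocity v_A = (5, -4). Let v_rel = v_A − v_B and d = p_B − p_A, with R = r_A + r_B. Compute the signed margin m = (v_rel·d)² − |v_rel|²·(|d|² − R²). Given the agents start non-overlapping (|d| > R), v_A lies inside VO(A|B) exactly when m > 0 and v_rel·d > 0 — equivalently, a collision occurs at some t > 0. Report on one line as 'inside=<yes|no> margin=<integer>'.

d = (9, 13),  |d|² = 250;  R = 5+4 = 9,  c = 250−9² = 169
v_rel = (10, -6),  |v_rel|² = 136;  v_rel·d = (10)·(9) + (-6)·(13) = 12
136·t² − 24·t + 169 = 0  ⇒  m = 12² − 136·169 = -22840
m = -22840 < 0,  v_rel·d = 12 > 0  ⇒  outside

inside=no margin=-22840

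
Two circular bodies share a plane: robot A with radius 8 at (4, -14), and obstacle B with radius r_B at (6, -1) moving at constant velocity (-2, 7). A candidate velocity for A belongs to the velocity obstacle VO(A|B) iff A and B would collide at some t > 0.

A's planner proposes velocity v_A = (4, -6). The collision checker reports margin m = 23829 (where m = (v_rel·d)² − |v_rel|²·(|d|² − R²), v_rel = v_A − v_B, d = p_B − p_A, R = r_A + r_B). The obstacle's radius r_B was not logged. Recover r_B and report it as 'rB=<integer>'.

m = 23829
d = (2, 13);  v_rel = (6, -13),  |v_rel|² = 205
v_rel×d = (6)·(13) − (-13)·(2) = 104
since m = R²·205 − 104²:  R² = (10816 + 23829) / 205 = 169
R = √169 = 13  ⇒  r_B = 13 − 8 = 5

rB=5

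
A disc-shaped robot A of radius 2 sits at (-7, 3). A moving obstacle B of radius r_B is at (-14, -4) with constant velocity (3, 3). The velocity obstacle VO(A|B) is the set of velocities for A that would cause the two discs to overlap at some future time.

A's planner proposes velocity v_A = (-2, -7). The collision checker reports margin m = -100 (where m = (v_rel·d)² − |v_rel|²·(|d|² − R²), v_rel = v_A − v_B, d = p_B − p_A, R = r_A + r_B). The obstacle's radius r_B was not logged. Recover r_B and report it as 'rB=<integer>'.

m = -100
d = (-7, -7);  v_rel = (-5, -10),  |v_rel|² = 125
v_rel×d = (-5)·(-7) − (-10)·(-7) = -35
since m = R²·125 − (-35)²:  R² = (1225 + -100) / 125 = 9
R = √9 = 3  ⇒  r_B = 3 − 2 = 1

rB=1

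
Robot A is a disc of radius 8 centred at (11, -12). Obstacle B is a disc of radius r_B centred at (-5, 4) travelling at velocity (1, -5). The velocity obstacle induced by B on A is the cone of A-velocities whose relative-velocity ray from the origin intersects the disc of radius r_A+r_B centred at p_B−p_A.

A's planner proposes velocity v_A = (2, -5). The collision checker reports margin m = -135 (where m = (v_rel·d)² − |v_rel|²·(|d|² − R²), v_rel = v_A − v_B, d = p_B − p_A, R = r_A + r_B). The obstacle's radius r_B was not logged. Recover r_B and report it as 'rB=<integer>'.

m = -135
d = (-16, 16);  v_rel = (1, 0),  |v_rel|² = 1
v_rel×d = (1)·(16) − (0)·(-16) = 16
since m = R²·1 − 16²:  R² = (256 + -135) / 1 = 121
R = √121 = 11  ⇒  r_B = 11 − 8 = 3

rB=3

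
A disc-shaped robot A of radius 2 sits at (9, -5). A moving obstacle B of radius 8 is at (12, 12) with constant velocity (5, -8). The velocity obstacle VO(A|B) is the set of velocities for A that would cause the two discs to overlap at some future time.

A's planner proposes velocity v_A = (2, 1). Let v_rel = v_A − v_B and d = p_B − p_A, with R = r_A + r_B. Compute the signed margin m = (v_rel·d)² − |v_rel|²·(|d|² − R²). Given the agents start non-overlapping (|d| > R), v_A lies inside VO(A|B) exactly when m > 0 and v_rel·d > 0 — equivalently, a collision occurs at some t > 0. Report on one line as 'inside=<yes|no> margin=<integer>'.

d = (3, 17),  |d|² = 298;  R = 2+8 = 10,  c = 298−10² = 198
v_rel = (-3, 9),  |v_rel|² = 90;  v_rel·d = (-3)·(3) + (9)·(17) = 144
90·t² − 288·t + 198 = 0  ⇒  m = 144² − 90·198 = 2916
m = 2916 > 0,  v_rel·d = 144 > 0  ⇒  inside

inside=yes margin=2916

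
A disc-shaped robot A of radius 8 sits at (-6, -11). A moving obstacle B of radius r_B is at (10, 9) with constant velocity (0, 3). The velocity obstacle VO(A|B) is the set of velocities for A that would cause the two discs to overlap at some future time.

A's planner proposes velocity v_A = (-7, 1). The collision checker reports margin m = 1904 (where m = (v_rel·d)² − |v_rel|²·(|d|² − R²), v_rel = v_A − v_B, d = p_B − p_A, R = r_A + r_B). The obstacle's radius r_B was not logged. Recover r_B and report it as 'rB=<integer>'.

m = 1904
d = (16, 20);  v_rel = (-7, -2),  |v_rel|² = 53
v_rel×d = (-7)·(20) − (-2)·(16) = -108
since m = R²·53 − (-108)²:  R² = (11664 + 1904) / 53 = 256
R = √256 = 16  ⇒  r_B = 16 − 8 = 8

rB=8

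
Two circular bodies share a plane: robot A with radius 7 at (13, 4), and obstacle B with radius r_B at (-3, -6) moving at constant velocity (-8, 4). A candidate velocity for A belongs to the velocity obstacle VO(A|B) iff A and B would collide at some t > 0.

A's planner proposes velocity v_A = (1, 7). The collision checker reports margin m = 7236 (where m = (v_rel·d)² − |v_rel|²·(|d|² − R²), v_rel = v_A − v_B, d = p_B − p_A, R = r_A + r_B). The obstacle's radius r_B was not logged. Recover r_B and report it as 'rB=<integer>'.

m = 7236
d = (-16, -10);  v_rel = (9, 3),  |v_rel|² = 90
v_rel×d = (9)·(-10) − (3)·(-16) = -42
since m = R²·90 − (-42)²:  R² = (1764 + 7236) / 90 = 100
R = √100 = 10  ⇒  r_B = 10 − 7 = 3

rB=3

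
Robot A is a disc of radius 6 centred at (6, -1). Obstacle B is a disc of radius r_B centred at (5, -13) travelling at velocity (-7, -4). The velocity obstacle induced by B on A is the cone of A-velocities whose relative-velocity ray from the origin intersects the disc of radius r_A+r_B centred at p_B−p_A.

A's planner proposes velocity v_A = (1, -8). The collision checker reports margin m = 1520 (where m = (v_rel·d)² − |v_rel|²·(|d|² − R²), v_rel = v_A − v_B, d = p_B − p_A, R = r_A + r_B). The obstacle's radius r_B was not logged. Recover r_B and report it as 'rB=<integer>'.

m = 1520
d = (-1, -12);  v_rel = (8, -4),  |v_rel|² = 80
v_rel×d = (8)·(-12) − (-4)·(-1) = -100
since m = R²·80 − (-100)²:  R² = (10000 + 1520) / 80 = 144
R = √144 = 12  ⇒  r_B = 12 − 6 = 6

rB=6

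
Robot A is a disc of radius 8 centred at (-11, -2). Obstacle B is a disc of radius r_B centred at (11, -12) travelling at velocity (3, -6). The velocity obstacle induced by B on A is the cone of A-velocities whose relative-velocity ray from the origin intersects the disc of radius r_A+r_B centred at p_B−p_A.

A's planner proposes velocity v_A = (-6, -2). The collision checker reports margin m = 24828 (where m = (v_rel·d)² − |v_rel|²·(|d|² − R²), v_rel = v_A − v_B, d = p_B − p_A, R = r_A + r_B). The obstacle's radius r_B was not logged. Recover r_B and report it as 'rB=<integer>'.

m = 24828
d = (22, -10);  v_rel = (-9, 4),  |v_rel|² = 97
v_rel×d = (-9)·(-10) − (4)·(22) = 2
since m = R²·97 − 2²:  R² = (4 + 24828) / 97 = 256
R = √256 = 16  ⇒  r_B = 16 − 8 = 8

rB=8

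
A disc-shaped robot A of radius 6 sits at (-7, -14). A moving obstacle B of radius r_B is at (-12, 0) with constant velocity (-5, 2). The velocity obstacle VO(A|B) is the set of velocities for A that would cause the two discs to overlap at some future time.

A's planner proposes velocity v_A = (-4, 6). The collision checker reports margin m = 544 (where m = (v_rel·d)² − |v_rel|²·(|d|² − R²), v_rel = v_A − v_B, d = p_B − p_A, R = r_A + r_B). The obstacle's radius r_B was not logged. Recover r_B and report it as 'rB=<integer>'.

m = 544
d = (-5, 14);  v_rel = (1, 4),  |v_rel|² = 17
v_rel×d = (1)·(14) − (4)·(-5) = 34
since m = R²·17 − 34²:  R² = (1156 + 544) / 17 = 100
R = √100 = 10  ⇒  r_B = 10 − 6 = 4

rB=4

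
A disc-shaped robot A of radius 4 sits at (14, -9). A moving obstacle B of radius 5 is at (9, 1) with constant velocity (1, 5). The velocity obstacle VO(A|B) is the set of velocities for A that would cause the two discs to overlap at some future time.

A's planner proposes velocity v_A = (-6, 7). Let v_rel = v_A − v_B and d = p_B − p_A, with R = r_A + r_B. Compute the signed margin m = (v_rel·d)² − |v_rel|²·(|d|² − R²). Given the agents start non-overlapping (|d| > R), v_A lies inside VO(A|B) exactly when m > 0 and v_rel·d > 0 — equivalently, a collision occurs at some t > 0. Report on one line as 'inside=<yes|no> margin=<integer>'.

d = (-5, 10),  |d|² = 125;  R = 4+5 = 9,  c = 125−9² = 44
v_rel = (-7, 2),  |v_rel|² = 53;  v_rel·d = (-7)·(-5) + (2)·(10) = 55
53·t² − 110·t + 44 = 0  ⇒  m = 55² − 53·44 = 693
m = 693 > 0,  v_rel·d = 55 > 0  ⇒  inside

inside=yes margin=693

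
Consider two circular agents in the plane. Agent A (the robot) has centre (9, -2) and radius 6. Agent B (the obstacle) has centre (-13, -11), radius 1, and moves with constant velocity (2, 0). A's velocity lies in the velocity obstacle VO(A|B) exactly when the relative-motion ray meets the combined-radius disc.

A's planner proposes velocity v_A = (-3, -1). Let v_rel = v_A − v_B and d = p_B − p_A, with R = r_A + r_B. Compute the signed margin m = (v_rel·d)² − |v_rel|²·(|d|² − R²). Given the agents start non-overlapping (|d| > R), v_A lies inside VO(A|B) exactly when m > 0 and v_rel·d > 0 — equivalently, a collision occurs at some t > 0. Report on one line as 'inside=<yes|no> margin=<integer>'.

d = (-22, -9),  |d|² = 565;  R = 6+1 = 7,  c = 565−7² = 516
v_rel = (-5, -1),  |v_rel|² = 26;  v_rel·d = (-5)·(-22) + (-1)·(-9) = 119
26·t² − 238·t + 516 = 0  ⇒  m = 119² − 26·516 = 745
m = 745 > 0,  v_rel·d = 119 > 0  ⇒  inside

inside=yes margin=745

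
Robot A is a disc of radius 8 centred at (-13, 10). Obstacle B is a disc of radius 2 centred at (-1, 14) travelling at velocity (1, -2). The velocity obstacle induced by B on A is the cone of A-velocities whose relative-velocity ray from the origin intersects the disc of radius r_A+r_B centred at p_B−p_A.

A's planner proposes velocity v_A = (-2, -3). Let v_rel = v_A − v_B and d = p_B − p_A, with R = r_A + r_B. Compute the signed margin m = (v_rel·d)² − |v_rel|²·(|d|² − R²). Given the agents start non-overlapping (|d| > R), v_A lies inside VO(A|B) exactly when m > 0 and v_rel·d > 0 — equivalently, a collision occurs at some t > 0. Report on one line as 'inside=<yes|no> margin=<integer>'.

d = (12, 4),  |d|² = 160;  R = 8+2 = 10,  c = 160−10² = 60
v_rel = (-3, -1),  |v_rel|² = 10;  v_rel·d = (-3)·(12) + (-1)·(4) = -40
10·t² + 80·t + 60 = 0  ⇒  m = (-40)² − 10·60 = 1000
m = 1000 > 0,  v_rel·d = -40 < 0  ⇒  outside

inside=no margin=1000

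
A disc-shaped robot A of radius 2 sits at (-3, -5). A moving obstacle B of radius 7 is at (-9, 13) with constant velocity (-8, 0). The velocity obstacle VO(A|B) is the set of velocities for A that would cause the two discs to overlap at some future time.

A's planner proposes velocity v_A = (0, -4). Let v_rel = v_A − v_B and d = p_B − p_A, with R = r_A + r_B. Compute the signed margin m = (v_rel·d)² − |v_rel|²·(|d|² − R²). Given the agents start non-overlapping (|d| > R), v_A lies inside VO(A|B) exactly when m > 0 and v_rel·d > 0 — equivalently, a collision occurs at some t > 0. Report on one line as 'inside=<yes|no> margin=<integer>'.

d = (-6, 18),  |d|² = 360;  R = 2+7 = 9,  c = 360−9² = 279
v_rel = (8, -4),  |v_rel|² = 80;  v_rel·d = (8)·(-6) + (-4)·(18) = -120
80·t² + 240·t + 279 = 0  ⇒  m = (-120)² − 80·279 = -7920
m = -7920 < 0,  v_rel·d = -120 < 0  ⇒  outside

inside=no margin=-7920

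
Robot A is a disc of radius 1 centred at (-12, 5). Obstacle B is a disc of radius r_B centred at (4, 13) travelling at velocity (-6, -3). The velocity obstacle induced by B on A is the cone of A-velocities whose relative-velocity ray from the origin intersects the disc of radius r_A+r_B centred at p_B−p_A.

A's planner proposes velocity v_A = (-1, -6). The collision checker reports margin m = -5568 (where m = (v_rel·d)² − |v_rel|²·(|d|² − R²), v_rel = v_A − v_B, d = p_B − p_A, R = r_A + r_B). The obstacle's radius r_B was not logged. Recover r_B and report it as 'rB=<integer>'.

m = -5568
d = (16, 8);  v_rel = (5, -3),  |v_rel|² = 34
v_rel×d = (5)·(8) − (-3)·(16) = 88
since m = R²·34 − 88²:  R² = (7744 + -5568) / 34 = 64
R = √64 = 8  ⇒  r_B = 8 − 1 = 7

rB=7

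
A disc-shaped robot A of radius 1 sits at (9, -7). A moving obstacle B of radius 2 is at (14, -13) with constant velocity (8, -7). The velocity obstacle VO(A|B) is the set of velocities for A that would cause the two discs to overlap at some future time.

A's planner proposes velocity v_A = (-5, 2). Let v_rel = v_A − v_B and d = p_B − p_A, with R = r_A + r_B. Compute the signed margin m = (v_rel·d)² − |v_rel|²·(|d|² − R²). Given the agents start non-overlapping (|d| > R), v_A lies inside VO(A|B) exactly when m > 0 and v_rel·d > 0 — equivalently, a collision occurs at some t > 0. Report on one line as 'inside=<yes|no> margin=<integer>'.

d = (5, -6),  |d|² = 61;  R = 1+2 = 3,  c = 61−3² = 52
v_rel = (-13, 9),  |v_rel|² = 250;  v_rel·d = (-13)·(5) + (9)·(-6) = -119
250·t² + 238·t + 52 = 0  ⇒  m = (-119)² − 250·52 = 1161
m = 1161 > 0,  v_rel·d = -119 < 0  ⇒  outside

inside=no margin=1161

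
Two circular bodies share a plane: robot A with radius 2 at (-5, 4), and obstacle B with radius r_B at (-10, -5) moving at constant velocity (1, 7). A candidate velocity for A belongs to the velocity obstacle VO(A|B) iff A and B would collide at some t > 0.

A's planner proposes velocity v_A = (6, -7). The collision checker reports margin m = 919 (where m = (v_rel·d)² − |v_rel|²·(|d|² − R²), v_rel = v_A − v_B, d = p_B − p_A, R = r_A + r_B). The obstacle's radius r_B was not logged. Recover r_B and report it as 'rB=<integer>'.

m = 919
d = (-5, -9);  v_rel = (5, -14),  |v_rel|² = 221
v_rel×d = (5)·(-9) − (-14)·(-5) = -115
since m = R²·221 − (-115)²:  R² = (13225 + 919) / 221 = 64
R = √64 = 8  ⇒  r_B = 8 − 2 = 6

rB=6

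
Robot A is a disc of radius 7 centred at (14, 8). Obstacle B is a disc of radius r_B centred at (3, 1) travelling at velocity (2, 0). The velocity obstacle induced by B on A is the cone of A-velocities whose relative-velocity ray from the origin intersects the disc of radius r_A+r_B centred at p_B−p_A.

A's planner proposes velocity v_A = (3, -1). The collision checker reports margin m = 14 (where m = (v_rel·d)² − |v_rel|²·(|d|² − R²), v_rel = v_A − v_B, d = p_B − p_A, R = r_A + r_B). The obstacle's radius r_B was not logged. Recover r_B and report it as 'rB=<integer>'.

m = 14
d = (-11, -7);  v_rel = (1, -1),  |v_rel|² = 2
v_rel×d = (1)·(-7) − (-1)·(-11) = -18
since m = R²·2 − (-18)²:  R² = (324 + 14) / 2 = 169
R = √169 = 13  ⇒  r_B = 13 − 7 = 6

rB=6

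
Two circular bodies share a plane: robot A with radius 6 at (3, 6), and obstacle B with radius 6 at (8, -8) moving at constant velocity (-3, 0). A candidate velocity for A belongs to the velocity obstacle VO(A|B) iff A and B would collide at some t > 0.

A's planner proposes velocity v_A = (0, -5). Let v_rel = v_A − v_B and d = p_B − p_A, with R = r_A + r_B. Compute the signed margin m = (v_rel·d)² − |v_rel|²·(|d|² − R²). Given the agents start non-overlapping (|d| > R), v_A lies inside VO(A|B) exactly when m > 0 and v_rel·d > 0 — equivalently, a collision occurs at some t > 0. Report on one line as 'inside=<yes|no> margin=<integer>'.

d = (5, -14),  |d|² = 221;  R = 6+6 = 12,  c = 221−12² = 77
v_rel = (3, -5),  |v_rel|² = 34;  v_rel·d = (3)·(5) + (-5)·(-14) = 85
34·t² − 170·t + 77 = 0  ⇒  m = 85² − 34·77 = 4607
m = 4607 > 0,  v_rel·d = 85 > 0  ⇒  inside

inside=yes margin=4607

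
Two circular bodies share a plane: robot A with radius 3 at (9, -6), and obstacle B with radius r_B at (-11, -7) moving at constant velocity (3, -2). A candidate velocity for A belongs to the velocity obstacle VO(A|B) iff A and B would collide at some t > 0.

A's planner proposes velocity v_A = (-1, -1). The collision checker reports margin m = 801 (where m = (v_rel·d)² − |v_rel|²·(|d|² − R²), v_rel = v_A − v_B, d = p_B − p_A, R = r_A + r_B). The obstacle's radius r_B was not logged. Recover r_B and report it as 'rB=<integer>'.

m = 801
d = (-20, -1);  v_rel = (-4, 1),  |v_rel|² = 17
v_rel×d = (-4)·(-1) − (1)·(-20) = 24
since m = R²·17 − 24²:  R² = (576 + 801) / 17 = 81
R = √81 = 9  ⇒  r_B = 9 − 3 = 6

rB=6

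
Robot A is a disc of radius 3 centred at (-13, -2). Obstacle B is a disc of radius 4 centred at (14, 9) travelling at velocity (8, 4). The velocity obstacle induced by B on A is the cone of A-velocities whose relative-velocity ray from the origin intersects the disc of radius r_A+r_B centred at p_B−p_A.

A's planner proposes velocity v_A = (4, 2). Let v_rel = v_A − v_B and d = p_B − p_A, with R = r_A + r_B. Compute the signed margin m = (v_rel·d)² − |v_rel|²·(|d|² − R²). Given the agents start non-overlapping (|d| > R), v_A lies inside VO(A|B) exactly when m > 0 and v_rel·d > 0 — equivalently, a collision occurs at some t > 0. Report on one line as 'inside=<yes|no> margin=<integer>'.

d = (27, 11),  |d|² = 850;  R = 3+4 = 7,  c = 850−7² = 801
v_rel = (-4, -2),  |v_rel|² = 20;  v_rel·d = (-4)·(27) + (-2)·(11) = -130
20·t² + 260·t + 801 = 0  ⇒  m = (-130)² − 20·801 = 880
m = 880 > 0,  v_rel·d = -130 < 0  ⇒  outside

inside=no margin=880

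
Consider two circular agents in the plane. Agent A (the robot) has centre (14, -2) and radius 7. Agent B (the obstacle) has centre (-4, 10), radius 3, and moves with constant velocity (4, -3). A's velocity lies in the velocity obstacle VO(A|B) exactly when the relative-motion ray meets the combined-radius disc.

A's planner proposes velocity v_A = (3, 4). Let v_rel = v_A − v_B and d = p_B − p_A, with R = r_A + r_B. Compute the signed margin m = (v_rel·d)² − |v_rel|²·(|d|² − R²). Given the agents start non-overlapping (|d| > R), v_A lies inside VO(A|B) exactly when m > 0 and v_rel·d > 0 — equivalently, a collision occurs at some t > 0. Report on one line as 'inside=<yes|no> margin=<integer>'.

d = (-18, 12),  |d|² = 468;  R = 7+3 = 10,  c = 468−10² = 368
v_rel = (-1, 7),  |v_rel|² = 50;  v_rel·d = (-1)·(-18) + (7)·(12) = 102
50·t² − 204·t + 368 = 0  ⇒  m = 102² − 50·368 = -7996
m = -7996 < 0,  v_rel·d = 102 > 0  ⇒  outside

inside=no margin=-7996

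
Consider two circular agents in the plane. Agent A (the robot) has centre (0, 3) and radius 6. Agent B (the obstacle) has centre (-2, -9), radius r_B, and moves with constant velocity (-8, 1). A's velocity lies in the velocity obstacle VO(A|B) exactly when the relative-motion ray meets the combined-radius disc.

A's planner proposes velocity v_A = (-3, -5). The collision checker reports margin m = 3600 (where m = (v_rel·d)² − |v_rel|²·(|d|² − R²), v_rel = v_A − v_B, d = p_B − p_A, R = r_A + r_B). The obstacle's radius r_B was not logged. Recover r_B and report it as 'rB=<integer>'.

m = 3600
d = (-2, -12);  v_rel = (5, -6),  |v_rel|² = 61
v_rel×d = (5)·(-12) − (-6)·(-2) = -72
since m = R²·61 − (-72)²:  R² = (5184 + 3600) / 61 = 144
R = √144 = 12  ⇒  r_B = 12 − 6 = 6

rB=6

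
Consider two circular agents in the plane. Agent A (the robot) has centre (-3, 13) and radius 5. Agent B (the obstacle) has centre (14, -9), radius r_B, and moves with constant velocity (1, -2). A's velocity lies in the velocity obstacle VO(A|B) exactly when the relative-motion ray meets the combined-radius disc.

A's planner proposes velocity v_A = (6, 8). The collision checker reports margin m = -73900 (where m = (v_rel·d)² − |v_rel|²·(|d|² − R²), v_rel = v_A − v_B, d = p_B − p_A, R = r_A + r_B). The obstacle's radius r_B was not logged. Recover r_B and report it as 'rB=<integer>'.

m = -73900
d = (17, -22);  v_rel = (5, 10),  |v_rel|² = 125
v_rel×d = (5)·(-22) − (10)·(17) = -280
since m = R²·125 − (-280)²:  R² = (78400 + -73900) / 125 = 36
R = √36 = 6  ⇒  r_B = 6 − 5 = 1

rB=1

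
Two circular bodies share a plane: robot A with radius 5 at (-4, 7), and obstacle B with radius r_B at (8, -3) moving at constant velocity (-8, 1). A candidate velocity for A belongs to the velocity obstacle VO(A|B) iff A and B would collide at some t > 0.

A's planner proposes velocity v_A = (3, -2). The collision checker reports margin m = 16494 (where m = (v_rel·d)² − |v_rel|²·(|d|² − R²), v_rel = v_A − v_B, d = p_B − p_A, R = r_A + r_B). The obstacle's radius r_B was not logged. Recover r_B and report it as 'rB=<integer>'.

m = 16494
d = (12, -10);  v_rel = (11, -3),  |v_rel|² = 130
v_rel×d = (11)·(-10) − (-3)·(12) = -74
since m = R²·130 − (-74)²:  R² = (5476 + 16494) / 130 = 169
R = √169 = 13  ⇒  r_B = 13 − 5 = 8

rB=8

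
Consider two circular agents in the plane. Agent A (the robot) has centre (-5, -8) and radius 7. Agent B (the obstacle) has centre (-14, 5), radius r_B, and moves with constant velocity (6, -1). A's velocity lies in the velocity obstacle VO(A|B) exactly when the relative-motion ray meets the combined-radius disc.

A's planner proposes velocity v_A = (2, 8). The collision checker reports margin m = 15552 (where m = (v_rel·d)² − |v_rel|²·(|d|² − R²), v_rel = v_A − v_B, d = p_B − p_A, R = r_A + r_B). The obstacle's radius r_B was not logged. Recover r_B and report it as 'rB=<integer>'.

m = 15552
d = (-9, 13);  v_rel = (-4, 9),  |v_rel|² = 97
v_rel×d = (-4)·(13) − (9)·(-9) = 29
since m = R²·97 − 29²:  R² = (841 + 15552) / 97 = 169
R = √169 = 13  ⇒  r_B = 13 − 7 = 6

rB=6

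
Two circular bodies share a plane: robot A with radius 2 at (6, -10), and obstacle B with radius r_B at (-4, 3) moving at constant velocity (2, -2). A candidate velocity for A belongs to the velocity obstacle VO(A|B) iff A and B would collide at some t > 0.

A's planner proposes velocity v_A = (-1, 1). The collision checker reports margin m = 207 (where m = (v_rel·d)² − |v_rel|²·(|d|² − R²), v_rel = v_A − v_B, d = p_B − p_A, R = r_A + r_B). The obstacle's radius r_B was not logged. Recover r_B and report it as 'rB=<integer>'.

m = 207
d = (-10, 13);  v_rel = (-3, 3),  |v_rel|² = 18
v_rel×d = (-3)·(13) − (3)·(-10) = -9
since m = R²·18 − (-9)²:  R² = (81 + 207) / 18 = 16
R = √16 = 4  ⇒  r_B = 4 − 2 = 2

rB=2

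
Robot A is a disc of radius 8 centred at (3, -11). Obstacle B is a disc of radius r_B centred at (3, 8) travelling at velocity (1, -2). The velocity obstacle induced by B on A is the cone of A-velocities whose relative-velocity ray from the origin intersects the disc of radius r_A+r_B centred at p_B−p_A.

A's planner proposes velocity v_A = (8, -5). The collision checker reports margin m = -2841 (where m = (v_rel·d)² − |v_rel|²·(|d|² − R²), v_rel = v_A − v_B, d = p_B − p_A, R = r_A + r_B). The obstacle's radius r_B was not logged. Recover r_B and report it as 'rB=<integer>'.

m = -2841
d = (0, 19);  v_rel = (7, -3),  |v_rel|² = 58
v_rel×d = (7)·(19) − (-3)·(0) = 133
since m = R²·58 − 133²:  R² = (17689 + -2841) / 58 = 256
R = √256 = 16  ⇒  r_B = 16 − 8 = 8

rB=8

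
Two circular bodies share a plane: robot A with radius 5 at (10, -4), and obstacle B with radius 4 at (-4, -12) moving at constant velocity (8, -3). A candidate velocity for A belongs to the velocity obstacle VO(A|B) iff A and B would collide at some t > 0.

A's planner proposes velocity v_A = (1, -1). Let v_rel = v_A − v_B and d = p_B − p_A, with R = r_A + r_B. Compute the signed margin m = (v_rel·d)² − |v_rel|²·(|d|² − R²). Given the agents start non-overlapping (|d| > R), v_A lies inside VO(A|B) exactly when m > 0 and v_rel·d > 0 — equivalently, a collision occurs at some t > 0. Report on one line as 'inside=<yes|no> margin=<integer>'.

d = (-14, -8),  |d|² = 260;  R = 5+4 = 9,  c = 260−9² = 179
v_rel = (-7, 2),  |v_rel|² = 53;  v_rel·d = (-7)·(-14) + (2)·(-8) = 82
53·t² − 164·t + 179 = 0  ⇒  m = 82² − 53·179 = -2763
m = -2763 < 0,  v_rel·d = 82 > 0  ⇒  outside

inside=no margin=-2763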